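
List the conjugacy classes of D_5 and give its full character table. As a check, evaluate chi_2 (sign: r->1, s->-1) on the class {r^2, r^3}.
Conjugacy classes: {e} of size 1, {r^1, r^4} of size 2, {r^2, r^3} of size 2, {s, sr, ..., sr^4} of size 5.
Character table:
  irrep \ class              {e} (size 1)  {r^1, r^4} (size 2)  {r^2, r^3} (size 2)  {s, sr, ..., sr^4} (size 5)
  chi_1 (triv)               1             1                    1                    1                          
  chi_2 (sign: r->1, s->-1)  1             1                    1                    -1                         
  chi_3 (2d, j=1)            2             -1/2 + sqrt(5)/2     -sqrt(5)/2 - 1/2     0                          
  chi_4 (2d, j=2)            2             -sqrt(5)/2 - 1/2     -1/2 + sqrt(5)/2     0                          

Spot check: chi_2 (sign: r->1, s->-1) on {r^2, r^3} = 1.

D_5 has order 2*5 = 10 with 4 conjugacy classes, hence 4 irreducibles. Sum of squared dims 1 + 1 + 4 + 4 = 10 = |G|. Linear characters come from the abelianisation; the 2-dimensional irreps have character r^k -> 2*cos(2*pi*j*k/5), reflections -> 0.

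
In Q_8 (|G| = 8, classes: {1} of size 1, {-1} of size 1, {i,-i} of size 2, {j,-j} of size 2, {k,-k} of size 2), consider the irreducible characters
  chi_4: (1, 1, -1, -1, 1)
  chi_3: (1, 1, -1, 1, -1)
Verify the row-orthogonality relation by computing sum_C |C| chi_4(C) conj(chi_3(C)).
Sum = 0; so <chi_4, chi_3> = 0 (distinct irreducibles are orthogonal).

Working: Compute term by term over conjugacy classes (|C| * chi_4(C) * conj(chi_3(C))):
  1*(1)*conj(1) + 1*(1)*conj(1) + 2*(-1)*conj(-1) + 2*(-1)*conj(1) + 2*(1)*conj(-1)
  = (1) + (1) + (2) + (-2) + (-2)
  = 0.
Dividing by |G| = 8 gives 0/8 = 0, matching the row-orthogonality relation <chi_4, chi_3> = [chi_4 = chi_3].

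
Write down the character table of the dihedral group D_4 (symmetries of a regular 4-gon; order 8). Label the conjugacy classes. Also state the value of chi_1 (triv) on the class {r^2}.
Conjugacy classes: {e} of size 1, {r^2} of size 1, {r^1, r^3} of size 2, {s, sr^2, ...} of size 2, {sr, sr^3, ...} of size 2.
Character table:
  irrep \ class              {e} (size 1)  {r^2} (size 1)  {r^1, r^3} (size 2)  {s, sr^2, ...} (size 2)  {sr, sr^3, ...} (size 2)
  chi_1 (triv)               1             1               1                    1                        1                       
  chi_2 (sign: r->1, s->-1)  1             1               1                    -1                       -1                      
  chi_3 (r->-1, s->1)        1             1               -1                   1                        -1                      
  chi_4 (r->-1, s->-1)       1             1               -1                   -1                       1                       
  chi_5 (2d, j=1)            2             -2              0                    0                        0                       

Spot check: chi_1 (triv) on {r^2} = 1.

D_4 has order 2*4 = 8 with 5 conjugacy classes, hence 5 irreducibles. Sum of squared dims 1 + 1 + 1 + 1 + 4 = 8 = |G|. Linear characters come from the abelianisation; the 2-dimensional irreps have character r^k -> 2*cos(2*pi*j*k/4), reflections -> 0.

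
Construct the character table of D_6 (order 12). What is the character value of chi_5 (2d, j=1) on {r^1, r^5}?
Conjugacy classes: {e} of size 1, {r^3} of size 1, {r^1, r^5} of size 2, {r^2, r^4} of size 2, {s, sr^2, ...} of size 3, {sr, sr^3, ...} of size 3.
Character table:
  irrep \ class              {e} (size 1)  {r^3} (size 1)  {r^1, r^5} (size 2)  {r^2, r^4} (size 2)  {s, sr^2, ...} (size 3)  {sr, sr^3, ...} (size 3)
  chi_1 (triv)               1             1               1                    1                    1                        1                       
  chi_2 (sign: r->1, s->-1)  1             1               1                    1                    -1                       -1                      
  chi_3 (r->-1, s->1)        1             -1              -1                   1                    1                        -1                      
  chi_4 (r->-1, s->-1)       1             -1              -1                   1                    -1                       1                       
  chi_5 (2d, j=1)            2             -2              1                    -1                   0                        0                       
  chi_6 (2d, j=2)            2             2               -1                   -1                   0                        0                       

Spot check: chi_5 (2d, j=1) on {r^1, r^5} = 1.

D_6 has order 2*6 = 12 with 6 conjugacy classes, hence 6 irreducibles. Sum of squared dims 1 + 1 + 1 + 1 + 4 + 4 = 12 = |G|. Linear characters come from the abelianisation; the 2-dimensional irreps have character r^k -> 2*cos(2*pi*j*k/6), reflections -> 0.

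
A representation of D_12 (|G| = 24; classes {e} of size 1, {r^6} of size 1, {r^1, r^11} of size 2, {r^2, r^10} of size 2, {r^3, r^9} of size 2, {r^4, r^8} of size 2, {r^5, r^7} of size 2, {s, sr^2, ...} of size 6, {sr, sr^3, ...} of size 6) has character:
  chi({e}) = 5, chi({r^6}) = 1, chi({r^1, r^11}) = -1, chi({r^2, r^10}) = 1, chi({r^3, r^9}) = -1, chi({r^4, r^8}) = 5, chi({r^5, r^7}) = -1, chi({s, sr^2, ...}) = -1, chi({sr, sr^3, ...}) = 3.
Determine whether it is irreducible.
Not irreducible (reducible): <chi, chi> = 6 > 1.

<chi, chi> = (1/|G|) sum_C |C| * |chi(C)|^2 = (1/24)[1*|5|^2 + 1*|1|^2 + 2*|-1|^2 + 2*|1|^2 + 2*|-1|^2 + 2*|5|^2 + 2*|-1|^2 + 6*|-1|^2 + 6*|3|^2]
  = (1/24)[(25) + (1) + (2) + (2) + (2) + (50) + (2) + (6) + (54)] = 144/24 = 6.
A character is irreducible iff <chi, chi> = 1, so this representation is reducible.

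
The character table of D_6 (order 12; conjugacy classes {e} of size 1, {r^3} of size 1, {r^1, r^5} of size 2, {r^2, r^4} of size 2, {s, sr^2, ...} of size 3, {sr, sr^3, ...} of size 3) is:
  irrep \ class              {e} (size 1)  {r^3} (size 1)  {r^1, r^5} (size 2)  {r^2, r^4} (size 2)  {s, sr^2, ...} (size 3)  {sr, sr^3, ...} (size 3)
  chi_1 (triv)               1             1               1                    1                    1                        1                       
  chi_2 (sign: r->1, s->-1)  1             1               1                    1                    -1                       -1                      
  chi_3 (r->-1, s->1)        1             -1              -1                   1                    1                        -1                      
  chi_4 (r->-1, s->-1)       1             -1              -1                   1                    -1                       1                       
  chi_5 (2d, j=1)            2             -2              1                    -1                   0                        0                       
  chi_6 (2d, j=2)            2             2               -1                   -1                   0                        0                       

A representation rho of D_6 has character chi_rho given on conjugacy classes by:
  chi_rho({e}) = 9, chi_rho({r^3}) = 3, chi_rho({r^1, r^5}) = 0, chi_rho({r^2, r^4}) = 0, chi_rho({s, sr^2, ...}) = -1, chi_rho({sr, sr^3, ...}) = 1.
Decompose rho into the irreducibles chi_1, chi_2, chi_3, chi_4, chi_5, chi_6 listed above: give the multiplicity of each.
Multiplicities: chi_1: 1, chi_2: 1, chi_3: 0, chi_4: 1, chi_5: 1, chi_6: 2.

Argument: Use <chi_rho, chi> = (1/|G|) sum_C |C| * chi_rho(C) * conj(chi(C)) with |G| = 12 for each irreducible chi in the table:
  <chi_rho, chi_1> = (1/12)[1*(9)*conj(1) + 1*(3)*conj(1) + 2*(0)*conj(1) + 2*(0)*conj(1) + 3*(-1)*conj(1) + 3*(1)*conj(1)]
      = (1/12)[(9) + (3) + (0) + (0) + (-3) + (3)] = 12/12 = 1
  <chi_rho, chi_2> = (1/12)[1*(9)*conj(1) + 1*(3)*conj(1) + 2*(0)*conj(1) + 2*(0)*conj(1) + 3*(-1)*conj(-1) + 3*(1)*conj(-1)]
      = (1/12)[(9) + (3) + (0) + (0) + (3) + (-3)] = 12/12 = 1
  <chi_rho, chi_3> = (1/12)[1*(9)*conj(1) + 1*(3)*conj(-1) + 2*(0)*conj(-1) + 2*(0)*conj(1) + 3*(-1)*conj(1) + 3*(1)*conj(-1)]
      = (1/12)[(9) + (-3) + (0) + (0) + (-3) + (-3)] = 0/12 = 0
  <chi_rho, chi_4> = (1/12)[1*(9)*conj(1) + 1*(3)*conj(-1) + 2*(0)*conj(-1) + 2*(0)*conj(1) + 3*(-1)*conj(-1) + 3*(1)*conj(1)]
      = (1/12)[(9) + (-3) + (0) + (0) + (3) + (3)] = 12/12 = 1
  <chi_rho, chi_5> = (1/12)[1*(9)*conj(2) + 1*(3)*conj(-2) + 2*(0)*conj(1) + 2*(0)*conj(-1) + 3*(-1)*conj(0) + 3*(1)*conj(0)]
      = (1/12)[(18) + (-6) + (0) + (0) + (0) + (0)] = 12/12 = 1
  <chi_rho, chi_6> = (1/12)[1*(9)*conj(2) + 1*(3)*conj(2) + 2*(0)*conj(-1) + 2*(0)*conj(-1) + 3*(-1)*conj(0) + 3*(1)*conj(0)]
      = (1/12)[(18) + (6) + (0) + (0) + (0) + (0)] = 24/12 = 2
Dimension check: dim(rho) = sum (mult * dim) = 1*1 + 1*1 + 0*1 + 1*1 + 1*2 + 2*2 = 9 = chi_rho(e) = 9.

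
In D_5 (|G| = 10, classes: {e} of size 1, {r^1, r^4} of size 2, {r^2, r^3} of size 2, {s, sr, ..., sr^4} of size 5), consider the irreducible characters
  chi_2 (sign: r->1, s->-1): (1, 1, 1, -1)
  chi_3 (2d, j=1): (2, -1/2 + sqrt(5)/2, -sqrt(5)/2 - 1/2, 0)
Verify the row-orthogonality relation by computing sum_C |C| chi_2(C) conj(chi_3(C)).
Sum = 0; so <chi_2, chi_3> = 0 (distinct irreducibles are orthogonal).

Derivation: Compute term by term over conjugacy classes (|C| * chi_2(C) * conj(chi_3(C))):
  1*(1)*conj(2) + 2*(1)*conj(-1/2 + sqrt(5)/2) + 2*(1)*conj(-sqrt(5)/2 - 1/2) + 5*(-1)*conj(0)
  = (2) + (-1 + sqrt(5)) + (-sqrt(5) - 1) + (0)
  = 0.
Dividing by |G| = 10 gives 0/10 = 0, matching the row-orthogonality relation <chi_2, chi_3> = [chi_2 = chi_3].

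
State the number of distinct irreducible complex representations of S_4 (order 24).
5

Argument: The number of irreducible complex representations of a finite group equals its number of conjugacy classes. Conjugacy classes in S_4 correspond to cycle types, i.e. partitions of 4; there are p(4) = 5 of them, so S_4 (order 24) has exactly 5 irreducible complex representations.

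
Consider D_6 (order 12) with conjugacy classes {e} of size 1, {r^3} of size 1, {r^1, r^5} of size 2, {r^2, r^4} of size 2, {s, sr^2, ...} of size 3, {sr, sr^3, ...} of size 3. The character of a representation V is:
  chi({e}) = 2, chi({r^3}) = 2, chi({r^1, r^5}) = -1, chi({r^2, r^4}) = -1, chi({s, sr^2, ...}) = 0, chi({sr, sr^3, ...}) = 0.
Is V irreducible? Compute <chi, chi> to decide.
Irreducible: <chi, chi> = 1.

Explanation: <chi, chi> = (1/|G|) sum_C |C| * |chi(C)|^2 = (1/12)[1*|2|^2 + 1*|2|^2 + 2*|-1|^2 + 2*|-1|^2 + 3*|0|^2 + 3*|0|^2]
  = (1/12)[(4) + (4) + (2) + (2) + (0) + (0)] = 12/12 = 1.
A character is irreducible iff <chi, chi> = 1, so this representation is irreducible.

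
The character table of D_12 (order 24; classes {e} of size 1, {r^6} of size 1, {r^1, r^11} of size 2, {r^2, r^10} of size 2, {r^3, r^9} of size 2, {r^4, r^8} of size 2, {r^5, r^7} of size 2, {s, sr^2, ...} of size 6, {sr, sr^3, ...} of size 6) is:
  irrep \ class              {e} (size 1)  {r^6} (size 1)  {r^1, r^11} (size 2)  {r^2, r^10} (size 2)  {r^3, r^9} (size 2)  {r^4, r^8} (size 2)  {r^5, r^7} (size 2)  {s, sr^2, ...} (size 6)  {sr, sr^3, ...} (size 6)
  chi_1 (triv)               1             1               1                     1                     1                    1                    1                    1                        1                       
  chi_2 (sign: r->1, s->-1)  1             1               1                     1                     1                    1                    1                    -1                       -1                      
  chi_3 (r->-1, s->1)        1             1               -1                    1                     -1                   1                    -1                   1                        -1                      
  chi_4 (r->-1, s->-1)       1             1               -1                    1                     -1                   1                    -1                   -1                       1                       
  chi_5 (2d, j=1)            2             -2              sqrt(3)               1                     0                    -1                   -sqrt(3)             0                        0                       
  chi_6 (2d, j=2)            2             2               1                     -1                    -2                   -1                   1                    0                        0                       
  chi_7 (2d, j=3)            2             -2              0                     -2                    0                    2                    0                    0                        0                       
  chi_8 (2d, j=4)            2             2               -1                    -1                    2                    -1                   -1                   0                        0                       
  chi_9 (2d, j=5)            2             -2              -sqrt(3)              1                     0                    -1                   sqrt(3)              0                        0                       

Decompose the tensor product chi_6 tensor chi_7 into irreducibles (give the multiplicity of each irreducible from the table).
chi_6 tensor chi_7 = chi_5 + chi_9 (all other irreducibles have multiplicity 0).

Details: The character of a tensor product is the pointwise product (chi_6 * chi_7)(C) = chi_6(C) * chi_7(C):
  {e}: (2)*(2), {r^6}: (2)*(-2), {r^1, r^11}: (1)*(0), {r^2, r^10}: (-1)*(-2), {r^3, r^9}: (-2)*(0), {r^4, r^8}: (-1)*(2), {r^5, r^7}: (1)*(0), {s, sr^2, ...}: (0)*(0), {sr, sr^3, ...}: (0)*(0)
so (chi_6 * chi_7) takes values
  {e} -> 4, {r^6} -> -4, {r^1, r^11} -> 0, {r^2, r^10} -> 2, {r^3, r^9} -> 0, {r^4, r^8} -> -2, {r^5, r^7} -> 0, {s, sr^2, ...} -> 0, {sr, sr^3, ...} -> 0.
Now take the inner product of this character with each irreducible chi from the table, <chi_6*chi_7, chi> = (1/24) sum_C |C| (chi_6*chi_7)(C) conj(chi(C)):
  <chi_6*chi_7, chi_1> = (1/24)[1*(4)*conj(1) + 1*(-4)*conj(1) + 2*(0)*conj(1) + 2*(2)*conj(1) + 2*(0)*conj(1) + 2*(-2)*conj(1) + 2*(0)*conj(1) + 6*(0)*conj(1) + 6*(0)*conj(1)]
      = (1/24)[(4) + (-4) + (0) + (4) + (0) + (-4) + (0) + (0) + (0)] = 0/24 = 0
  <chi_6*chi_7, chi_2> = (1/24)[1*(4)*conj(1) + 1*(-4)*conj(1) + 2*(0)*conj(1) + 2*(2)*conj(1) + 2*(0)*conj(1) + 2*(-2)*conj(1) + 2*(0)*conj(1) + 6*(0)*conj(-1) + 6*(0)*conj(-1)]
      = (1/24)[(4) + (-4) + (0) + (4) + (0) + (-4) + (0) + (0) + (0)] = 0/24 = 0
  <chi_6*chi_7, chi_3> = (1/24)[1*(4)*conj(1) + 1*(-4)*conj(1) + 2*(0)*conj(-1) + 2*(2)*conj(1) + 2*(0)*conj(-1) + 2*(-2)*conj(1) + 2*(0)*conj(-1) + 6*(0)*conj(1) + 6*(0)*conj(-1)]
      = (1/24)[(4) + (-4) + (0) + (4) + (0) + (-4) + (0) + (0) + (0)] = 0/24 = 0
  <chi_6*chi_7, chi_4> = (1/24)[1*(4)*conj(1) + 1*(-4)*conj(1) + 2*(0)*conj(-1) + 2*(2)*conj(1) + 2*(0)*conj(-1) + 2*(-2)*conj(1) + 2*(0)*conj(-1) + 6*(0)*conj(-1) + 6*(0)*conj(1)]
      = (1/24)[(4) + (-4) + (0) + (4) + (0) + (-4) + (0) + (0) + (0)] = 0/24 = 0
  <chi_6*chi_7, chi_5> = (1/24)[1*(4)*conj(2) + 1*(-4)*conj(-2) + 2*(0)*conj(sqrt(3)) + 2*(2)*conj(1) + 2*(0)*conj(0) + 2*(-2)*conj(-1) + 2*(0)*conj(-sqrt(3)) + 6*(0)*conj(0) + 6*(0)*conj(0)]
      = (1/24)[(8) + (8) + (0) + (4) + (0) + (4) + (0) + (0) + (0)] = 24/24 = 1
  <chi_6*chi_7, chi_6> = (1/24)[1*(4)*conj(2) + 1*(-4)*conj(2) + 2*(0)*conj(1) + 2*(2)*conj(-1) + 2*(0)*conj(-2) + 2*(-2)*conj(-1) + 2*(0)*conj(1) + 6*(0)*conj(0) + 6*(0)*conj(0)]
      = (1/24)[(8) + (-8) + (0) + (-4) + (0) + (4) + (0) + (0) + (0)] = 0/24 = 0
  <chi_6*chi_7, chi_7> = (1/24)[1*(4)*conj(2) + 1*(-4)*conj(-2) + 2*(0)*conj(0) + 2*(2)*conj(-2) + 2*(0)*conj(0) + 2*(-2)*conj(2) + 2*(0)*conj(0) + 6*(0)*conj(0) + 6*(0)*conj(0)]
      = (1/24)[(8) + (8) + (0) + (-8) + (0) + (-8) + (0) + (0) + (0)] = 0/24 = 0
  <chi_6*chi_7, chi_8> = (1/24)[1*(4)*conj(2) + 1*(-4)*conj(2) + 2*(0)*conj(-1) + 2*(2)*conj(-1) + 2*(0)*conj(2) + 2*(-2)*conj(-1) + 2*(0)*conj(-1) + 6*(0)*conj(0) + 6*(0)*conj(0)]
      = (1/24)[(8) + (-8) + (0) + (-4) + (0) + (4) + (0) + (0) + (0)] = 0/24 = 0
  <chi_6*chi_7, chi_9> = (1/24)[1*(4)*conj(2) + 1*(-4)*conj(-2) + 2*(0)*conj(-sqrt(3)) + 2*(2)*conj(1) + 2*(0)*conj(0) + 2*(-2)*conj(-1) + 2*(0)*conj(sqrt(3)) + 6*(0)*conj(0) + 6*(0)*conj(0)]
      = (1/24)[(8) + (8) + (0) + (4) + (0) + (4) + (0) + (0) + (0)] = 24/24 = 1
Hence the multiplicities are chi_5: 1, chi_9: 1. Dimension check: dim(chi_6)*dim(chi_7) = 2*2 = 4 and sum (mult * dim) = 1*2 + 1*2 = 4.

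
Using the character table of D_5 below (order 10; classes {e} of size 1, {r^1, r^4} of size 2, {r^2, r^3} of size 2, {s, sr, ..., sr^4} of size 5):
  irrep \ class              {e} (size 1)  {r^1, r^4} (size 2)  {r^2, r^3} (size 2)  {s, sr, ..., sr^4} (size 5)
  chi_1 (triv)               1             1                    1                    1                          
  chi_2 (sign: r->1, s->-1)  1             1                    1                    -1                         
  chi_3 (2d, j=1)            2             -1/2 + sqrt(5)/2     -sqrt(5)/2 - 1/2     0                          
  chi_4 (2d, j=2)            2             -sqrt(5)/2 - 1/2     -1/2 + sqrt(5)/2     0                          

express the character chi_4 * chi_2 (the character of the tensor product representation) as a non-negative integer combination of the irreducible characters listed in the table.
chi_4 tensor chi_2 = chi_4 (all other irreducibles have multiplicity 0).

Reasoning: The character of a tensor product is the pointwise product (chi_4 * chi_2)(C) = chi_4(C) * chi_2(C):
  {e}: (2)*(1), {r^1, r^4}: (-sqrt(5)/2 - 1/2)*(1), {r^2, r^3}: (-1/2 + sqrt(5)/2)*(1), {s, sr, ..., sr^4}: (0)*(-1)
so (chi_4 * chi_2) takes values
  {e} -> 2, {r^1, r^4} -> -sqrt(5)/2 - 1/2, {r^2, r^3} -> -1/2 + sqrt(5)/2, {s, sr, ..., sr^4} -> 0.
Now take the inner product of this character with each irreducible chi from the table, <chi_4*chi_2, chi> = (1/10) sum_C |C| (chi_4*chi_2)(C) conj(chi(C)):
  <chi_4*chi_2, chi_1> = (1/10)[1*(2)*conj(1) + 2*(-sqrt(5)/2 - 1/2)*conj(1) + 2*(-1/2 + sqrt(5)/2)*conj(1) + 5*(0)*conj(1)]
      = (1/10)[(2) + (-sqrt(5) - 1) + (-1 + sqrt(5)) + (0)] = 0/10 = 0
  <chi_4*chi_2, chi_2> = (1/10)[1*(2)*conj(1) + 2*(-sqrt(5)/2 - 1/2)*conj(1) + 2*(-1/2 + sqrt(5)/2)*conj(1) + 5*(0)*conj(-1)]
      = (1/10)[(2) + (-sqrt(5) - 1) + (-1 + sqrt(5)) + (0)] = 0/10 = 0
  <chi_4*chi_2, chi_3> = (1/10)[1*(2)*conj(2) + 2*(-sqrt(5)/2 - 1/2)*conj(-1/2 + sqrt(5)/2) + 2*(-1/2 + sqrt(5)/2)*conj(-sqrt(5)/2 - 1/2) + 5*(0)*conj(0)]
      = (1/10)[(4) + (-2) + (-2) + (0)] = 0/10 = 0
  <chi_4*chi_2, chi_4> = (1/10)[1*(2)*conj(2) + 2*(-sqrt(5)/2 - 1/2)*conj(-sqrt(5)/2 - 1/2) + 2*(-1/2 + sqrt(5)/2)*conj(-1/2 + sqrt(5)/2) + 5*(0)*conj(0)]
      = (1/10)[(4) + (sqrt(5) + 3) + (3 - sqrt(5)) + (0)] = 10/10 = 1
Hence the multiplicities are chi_4: 1. Dimension check: dim(chi_4)*dim(chi_2) = 2*1 = 2 and sum (mult * dim) = 1*2 = 2.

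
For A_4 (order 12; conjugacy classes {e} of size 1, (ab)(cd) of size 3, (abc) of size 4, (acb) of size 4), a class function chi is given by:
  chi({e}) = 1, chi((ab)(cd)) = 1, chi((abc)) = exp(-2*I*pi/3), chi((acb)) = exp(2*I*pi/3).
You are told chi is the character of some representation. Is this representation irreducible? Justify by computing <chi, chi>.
Irreducible: <chi, chi> = 1.

<chi, chi> = (1/|G|) sum_C |C| * |chi(C)|^2 = (1/12)[1*|1|^2 + 3*|1|^2 + 4*|exp(-2*I*pi/3)|^2 + 4*|exp(2*I*pi/3)|^2]
  = (1/12)[(1) + (3) + (4) + (4)] = 12/12 = 1.
(Exp terms are combined using exp(i*s)*conj(exp(i*t)) = exp(i*(s-t)), and sums of them are collapsed using the identity that for every m > 1 the m distinct m-th roots of unity sum to 0, e.g. 1 + exp(2*I*pi/3) + exp(-2*I*pi/3) = 0.)
A character is irreducible iff <chi, chi> = 1, so this representation is irreducible.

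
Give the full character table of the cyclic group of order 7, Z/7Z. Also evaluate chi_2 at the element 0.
Character table of Z/7Z (irreps indexed chi_0,...,chi_6 with chi_k(m) = zeta_7^(k*m), zeta_7 = exp(2*pi*i/7)):
  irrep \ class  {0} (size 1)  {1} (size 1)    {2} (size 1)    {3} (size 1)    {4} (size 1)    {5} (size 1)    {6} (size 1)  
  chi_0          1             1               1               1               1               1               1             
  chi_1          1             exp(2*I*pi/7)   exp(4*I*pi/7)   exp(6*I*pi/7)   exp(-6*I*pi/7)  exp(-4*I*pi/7)  exp(-2*I*pi/7)
  chi_2          1             exp(4*I*pi/7)   exp(-6*I*pi/7)  exp(-2*I*pi/7)  exp(2*I*pi/7)   exp(6*I*pi/7)   exp(-4*I*pi/7)
  chi_3          1             exp(6*I*pi/7)   exp(-2*I*pi/7)  exp(4*I*pi/7)   exp(-4*I*pi/7)  exp(2*I*pi/7)   exp(-6*I*pi/7)
  chi_4          1             exp(-6*I*pi/7)  exp(2*I*pi/7)   exp(-4*I*pi/7)  exp(4*I*pi/7)   exp(-2*I*pi/7)  exp(6*I*pi/7) 
  chi_5          1             exp(-4*I*pi/7)  exp(6*I*pi/7)   exp(2*I*pi/7)   exp(-2*I*pi/7)  exp(-6*I*pi/7)  exp(4*I*pi/7) 
  chi_6          1             exp(-2*I*pi/7)  exp(-4*I*pi/7)  exp(-6*I*pi/7)  exp(6*I*pi/7)   exp(4*I*pi/7)   exp(2*I*pi/7) 

Spot check: chi_2(0) = zeta_7^(2*0) = zeta_7^0 = 1.

Z/7Z is abelian, so all 7 irreducible complex representations are 1-dimensional. They are given by chi_k(m) = zeta_7^(k*m) for k = 0,...,6. Row orthogonality: sum_m chi_k(m) conj(chi_l(m)) = 7 * [k = l].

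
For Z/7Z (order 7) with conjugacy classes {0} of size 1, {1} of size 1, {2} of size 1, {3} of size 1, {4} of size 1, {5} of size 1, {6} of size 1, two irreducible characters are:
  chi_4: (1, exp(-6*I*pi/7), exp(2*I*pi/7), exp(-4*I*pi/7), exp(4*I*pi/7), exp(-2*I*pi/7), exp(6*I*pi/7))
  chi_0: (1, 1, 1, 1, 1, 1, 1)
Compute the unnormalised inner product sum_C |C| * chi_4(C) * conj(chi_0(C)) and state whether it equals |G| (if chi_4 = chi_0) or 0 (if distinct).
Sum = 0; so <chi_4, chi_0> = 0 (distinct irreducibles are orthogonal).

Solution. Compute term by term over conjugacy classes (|C| * chi_4(C) * conj(chi_0(C))):
  1*(1)*conj(1) + 1*(exp(-6*I*pi/7))*conj(1) + 1*(exp(2*I*pi/7))*conj(1) + 1*(exp(-4*I*pi/7))*conj(1) + 1*(exp(4*I*pi/7))*conj(1) + 1*(exp(-2*I*pi/7))*conj(1) + 1*(exp(6*I*pi/7))*conj(1)
  = (1) + (exp(-6*I*pi/7)) + (exp(2*I*pi/7)) + (exp(-4*I*pi/7)) + (exp(4*I*pi/7)) + (exp(-2*I*pi/7)) + (exp(6*I*pi/7))
  = 0.
(Exp terms are combined using exp(i*s)*conj(exp(i*t)) = exp(i*(s-t)), and sums of them are collapsed using the identity that for every m > 1 the m distinct m-th roots of unity sum to 0, e.g. 1 + exp(2*I*pi/3) + exp(-2*I*pi/3) = 0.)
Dividing by |G| = 7 gives 0/7 = 0, matching the row-orthogonality relation <chi_4, chi_0> = [chi_4 = chi_0].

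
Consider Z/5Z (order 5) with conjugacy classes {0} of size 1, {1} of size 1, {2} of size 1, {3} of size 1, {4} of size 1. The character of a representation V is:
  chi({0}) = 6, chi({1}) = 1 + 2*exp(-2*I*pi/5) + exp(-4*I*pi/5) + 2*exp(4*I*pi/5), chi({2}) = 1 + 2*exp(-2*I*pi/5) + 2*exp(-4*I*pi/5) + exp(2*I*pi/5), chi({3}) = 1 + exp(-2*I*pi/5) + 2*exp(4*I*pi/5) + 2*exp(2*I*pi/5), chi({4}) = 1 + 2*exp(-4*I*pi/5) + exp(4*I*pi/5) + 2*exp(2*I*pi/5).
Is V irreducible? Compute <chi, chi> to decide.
Not irreducible (reducible): <chi, chi> = 10 > 1.

Proof sketch: <chi, chi> = (1/|G|) sum_C |C| * |chi(C)|^2 = (1/5)[1*|6|^2 + 1*|1 + 2*exp(-2*I*pi/5) + exp(-4*I*pi/5) + 2*exp(4*I*pi/5)|^2 + 1*|1 + 2*exp(-2*I*pi/5) + 2*exp(-4*I*pi/5) + exp(2*I*pi/5)|^2 + 1*|1 + exp(-2*I*pi/5) + 2*exp(4*I*pi/5) + 2*exp(2*I*pi/5)|^2 + 1*|1 + 2*exp(-4*I*pi/5) + exp(4*I*pi/5) + 2*exp(2*I*pi/5)|^2]
  = (1/5)[(36) + (10 + 6*exp(-2*I*pi/5) + 7*exp(-4*I*pi/5) + 7*exp(4*I*pi/5) + 6*exp(2*I*pi/5)) + (10 + 7*exp(-2*I*pi/5) + 6*exp(-4*I*pi/5) + 6*exp(4*I*pi/5) + 7*exp(2*I*pi/5)) + (10 + 7*exp(-2*I*pi/5) + 6*exp(-4*I*pi/5) + 6*exp(4*I*pi/5) + 7*exp(2*I*pi/5)) + (10 + 6*exp(-2*I*pi/5) + 7*exp(-4*I*pi/5) + 7*exp(4*I*pi/5) + 6*exp(2*I*pi/5))] = 50/5 = 10.
(Exp terms are combined using exp(i*s)*conj(exp(i*t)) = exp(i*(s-t)), and sums of them are collapsed using the identity that for every m > 1 the m distinct m-th roots of unity sum to 0, e.g. 1 + exp(2*I*pi/3) + exp(-2*I*pi/3) = 0.)
A character is irreducible iff <chi, chi> = 1, so this representation is reducible.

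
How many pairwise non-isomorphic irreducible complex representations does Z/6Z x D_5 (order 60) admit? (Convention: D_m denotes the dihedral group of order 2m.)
24

Argument: The number of irreducible complex representations of a finite group equals its number of conjugacy classes. For a direct product, #classes(G x H) = #classes(G) * #classes(H). Z/6Z has 6 classes (abelian), D_5 has 4 classes, so 6 * 4 = 24, so Z/6Z x D_5 (order 60) has exactly 24 irreducible complex representations.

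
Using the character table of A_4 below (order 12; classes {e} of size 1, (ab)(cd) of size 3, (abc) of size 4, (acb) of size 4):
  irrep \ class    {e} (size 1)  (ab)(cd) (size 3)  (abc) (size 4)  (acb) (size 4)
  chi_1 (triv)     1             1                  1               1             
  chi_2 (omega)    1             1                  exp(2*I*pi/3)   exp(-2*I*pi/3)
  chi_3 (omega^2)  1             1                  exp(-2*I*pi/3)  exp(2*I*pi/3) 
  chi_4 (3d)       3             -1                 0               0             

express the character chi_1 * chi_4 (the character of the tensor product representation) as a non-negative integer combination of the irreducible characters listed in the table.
chi_1 tensor chi_4 = chi_4 (all other irreducibles have multiplicity 0).

Why: The character of a tensor product is the pointwise product (chi_1 * chi_4)(C) = chi_1(C) * chi_4(C):
  {e}: (1)*(3), (ab)(cd): (1)*(-1), (abc): (1)*(0), (acb): (1)*(0)
so (chi_1 * chi_4) takes values
  {e} -> 3, (ab)(cd) -> -1, (abc) -> 0, (acb) -> 0.
Now take the inner product of this character with each irreducible chi from the table, <chi_1*chi_4, chi> = (1/12) sum_C |C| (chi_1*chi_4)(C) conj(chi(C)):
  <chi_1*chi_4, chi_1> = (1/12)[1*(3)*conj(1) + 3*(-1)*conj(1) + 4*(0)*conj(1) + 4*(0)*conj(1)]
      = (1/12)[(3) + (-3) + (0) + (0)] = 0/12 = 0
  <chi_1*chi_4, chi_2> = (1/12)[1*(3)*conj(1) + 3*(-1)*conj(1) + 4*(0)*conj(exp(2*I*pi/3)) + 4*(0)*conj(exp(-2*I*pi/3))]
      = (1/12)[(3) + (-3) + (0) + (0)] = 0/12 = 0
  <chi_1*chi_4, chi_3> = (1/12)[1*(3)*conj(1) + 3*(-1)*conj(1) + 4*(0)*conj(exp(-2*I*pi/3)) + 4*(0)*conj(exp(2*I*pi/3))]
      = (1/12)[(3) + (-3) + (0) + (0)] = 0/12 = 0
  <chi_1*chi_4, chi_4> = (1/12)[1*(3)*conj(3) + 3*(-1)*conj(-1) + 4*(0)*conj(0) + 4*(0)*conj(0)]
      = (1/12)[(9) + (3) + (0) + (0)] = 12/12 = 1
(Exp terms are combined using exp(i*s)*conj(exp(i*t)) = exp(i*(s-t)), and sums of them are collapsed using the identity that for every m > 1 the m distinct m-th roots of unity sum to 0, e.g. 1 + exp(2*I*pi/3) + exp(-2*I*pi/3) = 0.)
Hence the multiplicities are chi_4: 1. Dimension check: dim(chi_1)*dim(chi_4) = 1*3 = 3 and sum (mult * dim) = 1*3 = 3.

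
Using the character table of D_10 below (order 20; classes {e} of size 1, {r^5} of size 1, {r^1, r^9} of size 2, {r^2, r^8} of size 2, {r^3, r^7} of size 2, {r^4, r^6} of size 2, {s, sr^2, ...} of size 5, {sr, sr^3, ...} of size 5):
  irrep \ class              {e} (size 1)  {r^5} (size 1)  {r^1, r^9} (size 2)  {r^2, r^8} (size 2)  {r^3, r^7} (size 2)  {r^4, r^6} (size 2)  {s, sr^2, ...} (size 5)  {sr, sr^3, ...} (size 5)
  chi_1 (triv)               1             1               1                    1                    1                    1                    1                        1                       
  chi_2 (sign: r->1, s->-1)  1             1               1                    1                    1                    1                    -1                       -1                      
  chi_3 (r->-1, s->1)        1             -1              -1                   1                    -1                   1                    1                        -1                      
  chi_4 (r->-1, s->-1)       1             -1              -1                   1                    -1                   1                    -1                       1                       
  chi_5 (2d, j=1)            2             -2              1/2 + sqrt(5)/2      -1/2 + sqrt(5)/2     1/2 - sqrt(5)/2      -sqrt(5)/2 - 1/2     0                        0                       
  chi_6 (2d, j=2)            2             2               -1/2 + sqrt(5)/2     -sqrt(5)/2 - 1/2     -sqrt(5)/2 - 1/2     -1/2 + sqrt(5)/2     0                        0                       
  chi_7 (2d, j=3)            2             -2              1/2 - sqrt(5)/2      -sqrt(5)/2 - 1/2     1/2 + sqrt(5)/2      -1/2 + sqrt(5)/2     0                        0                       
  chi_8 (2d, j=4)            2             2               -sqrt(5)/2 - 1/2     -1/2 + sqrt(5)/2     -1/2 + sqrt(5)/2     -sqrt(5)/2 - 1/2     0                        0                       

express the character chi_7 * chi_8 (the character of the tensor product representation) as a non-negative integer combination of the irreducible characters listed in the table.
chi_7 tensor chi_8 = chi_5 + chi_7 (all other irreducibles have multiplicity 0).

Derivation: The character of a tensor product is the pointwise product (chi_7 * chi_8)(C) = chi_7(C) * chi_8(C):
  {e}: (2)*(2), {r^5}: (-2)*(2), {r^1, r^9}: (1/2 - sqrt(5)/2)*(-sqrt(5)/2 - 1/2), {r^2, r^8}: (-sqrt(5)/2 - 1/2)*(-1/2 + sqrt(5)/2), {r^3, r^7}: (1/2 + sqrt(5)/2)*(-1/2 + sqrt(5)/2), {r^4, r^6}: (-1/2 + sqrt(5)/2)*(-sqrt(5)/2 - 1/2), {s, sr^2, ...}: (0)*(0), {sr, sr^3, ...}: (0)*(0)
so (chi_7 * chi_8) takes values
  {e} -> 4, {r^5} -> -4, {r^1, r^9} -> 1, {r^2, r^8} -> -1, {r^3, r^7} -> 1, {r^4, r^6} -> -1, {s, sr^2, ...} -> 0, {sr, sr^3, ...} -> 0.
Now take the inner product of this character with each irreducible chi from the table, <chi_7*chi_8, chi> = (1/20) sum_C |C| (chi_7*chi_8)(C) conj(chi(C)):
  <chi_7*chi_8, chi_1> = (1/20)[1*(4)*conj(1) + 1*(-4)*conj(1) + 2*(1)*conj(1) + 2*(-1)*conj(1) + 2*(1)*conj(1) + 2*(-1)*conj(1) + 5*(0)*conj(1) + 5*(0)*conj(1)]
      = (1/20)[(4) + (-4) + (2) + (-2) + (2) + (-2) + (0) + (0)] = 0/20 = 0
  <chi_7*chi_8, chi_2> = (1/20)[1*(4)*conj(1) + 1*(-4)*conj(1) + 2*(1)*conj(1) + 2*(-1)*conj(1) + 2*(1)*conj(1) + 2*(-1)*conj(1) + 5*(0)*conj(-1) + 5*(0)*conj(-1)]
      = (1/20)[(4) + (-4) + (2) + (-2) + (2) + (-2) + (0) + (0)] = 0/20 = 0
  <chi_7*chi_8, chi_3> = (1/20)[1*(4)*conj(1) + 1*(-4)*conj(-1) + 2*(1)*conj(-1) + 2*(-1)*conj(1) + 2*(1)*conj(-1) + 2*(-1)*conj(1) + 5*(0)*conj(1) + 5*(0)*conj(-1)]
      = (1/20)[(4) + (4) + (-2) + (-2) + (-2) + (-2) + (0) + (0)] = 0/20 = 0
  <chi_7*chi_8, chi_4> = (1/20)[1*(4)*conj(1) + 1*(-4)*conj(-1) + 2*(1)*conj(-1) + 2*(-1)*conj(1) + 2*(1)*conj(-1) + 2*(-1)*conj(1) + 5*(0)*conj(-1) + 5*(0)*conj(1)]
      = (1/20)[(4) + (4) + (-2) + (-2) + (-2) + (-2) + (0) + (0)] = 0/20 = 0
  <chi_7*chi_8, chi_5> = (1/20)[1*(4)*conj(2) + 1*(-4)*conj(-2) + 2*(1)*conj(1/2 + sqrt(5)/2) + 2*(-1)*conj(-1/2 + sqrt(5)/2) + 2*(1)*conj(1/2 - sqrt(5)/2) + 2*(-1)*conj(-sqrt(5)/2 - 1/2) + 5*(0)*conj(0) + 5*(0)*conj(0)]
      = (1/20)[(8) + (8) + (1 + sqrt(5)) + (1 - sqrt(5)) + (1 - sqrt(5)) + (1 + sqrt(5)) + (0) + (0)] = 20/20 = 1
  <chi_7*chi_8, chi_6> = (1/20)[1*(4)*conj(2) + 1*(-4)*conj(2) + 2*(1)*conj(-1/2 + sqrt(5)/2) + 2*(-1)*conj(-sqrt(5)/2 - 1/2) + 2*(1)*conj(-sqrt(5)/2 - 1/2) + 2*(-1)*conj(-1/2 + sqrt(5)/2) + 5*(0)*conj(0) + 5*(0)*conj(0)]
      = (1/20)[(8) + (-8) + (-1 + sqrt(5)) + (1 + sqrt(5)) + (-sqrt(5) - 1) + (1 - sqrt(5)) + (0) + (0)] = 0/20 = 0
  <chi_7*chi_8, chi_7> = (1/20)[1*(4)*conj(2) + 1*(-4)*conj(-2) + 2*(1)*conj(1/2 - sqrt(5)/2) + 2*(-1)*conj(-sqrt(5)/2 - 1/2) + 2*(1)*conj(1/2 + sqrt(5)/2) + 2*(-1)*conj(-1/2 + sqrt(5)/2) + 5*(0)*conj(0) + 5*(0)*conj(0)]
      = (1/20)[(8) + (8) + (1 - sqrt(5)) + (1 + sqrt(5)) + (1 + sqrt(5)) + (1 - sqrt(5)) + (0) + (0)] = 20/20 = 1
  <chi_7*chi_8, chi_8> = (1/20)[1*(4)*conj(2) + 1*(-4)*conj(2) + 2*(1)*conj(-sqrt(5)/2 - 1/2) + 2*(-1)*conj(-1/2 + sqrt(5)/2) + 2*(1)*conj(-1/2 + sqrt(5)/2) + 2*(-1)*conj(-sqrt(5)/2 - 1/2) + 5*(0)*conj(0) + 5*(0)*conj(0)]
      = (1/20)[(8) + (-8) + (-sqrt(5) - 1) + (1 - sqrt(5)) + (-1 + sqrt(5)) + (1 + sqrt(5)) + (0) + (0)] = 0/20 = 0
Hence the multiplicities are chi_5: 1, chi_7: 1. Dimension check: dim(chi_7)*dim(chi_8) = 2*2 = 4 and sum (mult * dim) = 1*2 + 1*2 = 4.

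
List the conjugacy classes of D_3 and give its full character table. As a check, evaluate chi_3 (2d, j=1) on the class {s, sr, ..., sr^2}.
Conjugacy classes: {e} of size 1, {r^1, r^2} of size 2, {s, sr, ..., sr^2} of size 3.
Character table:
  irrep \ class              {e} (size 1)  {r^1, r^2} (size 2)  {s, sr, ..., sr^2} (size 3)
  chi_1 (triv)               1             1                    1                          
  chi_2 (sign: r->1, s->-1)  1             1                    -1                         
  chi_3 (2d, j=1)            2             -1                   0                          

Spot check: chi_3 (2d, j=1) on {s, sr, ..., sr^2} = 0.

Justification: D_3 has order 2*3 = 6 with 3 conjugacy classes, hence 3 irreducibles. Sum of squared dims 1 + 1 + 4 = 6 = |G|. Linear characters come from the abelianisation; the 2-dimensional irreps have character r^k -> 2*cos(2*pi*j*k/3), reflections -> 0.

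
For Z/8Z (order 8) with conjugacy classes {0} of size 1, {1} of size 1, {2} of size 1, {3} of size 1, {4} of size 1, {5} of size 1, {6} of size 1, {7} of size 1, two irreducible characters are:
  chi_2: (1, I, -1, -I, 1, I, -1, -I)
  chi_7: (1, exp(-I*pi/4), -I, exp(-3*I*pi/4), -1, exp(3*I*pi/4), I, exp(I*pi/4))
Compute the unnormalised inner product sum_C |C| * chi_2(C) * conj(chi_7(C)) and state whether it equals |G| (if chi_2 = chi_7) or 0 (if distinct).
Sum = 0; so <chi_2, chi_7> = 0 (distinct irreducibles are orthogonal).

Argument: Compute term by term over conjugacy classes (|C| * chi_2(C) * conj(chi_7(C))):
  1*(1)*conj(1) + 1*(I)*conj(exp(-I*pi/4)) + 1*(-1)*conj(-I) + 1*(-I)*conj(exp(-3*I*pi/4)) + 1*(1)*conj(-1) + 1*(I)*conj(exp(3*I*pi/4)) + 1*(-1)*conj(I) + 1*(-I)*conj(exp(I*pi/4))
  = (1) + (exp(3*I*pi/4)) + (-I) + (-exp(-3*I*pi/4)) + (-1) + (exp(-I*pi/4)) + (I) + (-exp(I*pi/4))
  = 0.
(Exp terms are combined using exp(i*s)*conj(exp(i*t)) = exp(i*(s-t)), and sums of them are collapsed using the identity that for every m > 1 the m distinct m-th roots of unity sum to 0, e.g. 1 + exp(2*I*pi/3) + exp(-2*I*pi/3) = 0.)
Dividing by |G| = 8 gives 0/8 = 0, matching the row-orthogonality relation <chi_2, chi_7> = [chi_2 = chi_7].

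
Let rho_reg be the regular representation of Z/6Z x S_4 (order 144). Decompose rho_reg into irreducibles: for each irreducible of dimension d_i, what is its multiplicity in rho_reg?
Each irreducible V_i of dimension d_i appears with multiplicity d_i, i.e. rho_reg = (direct sum over all irreducibles V_i) d_i V_i. The irreducible dimensions for Z/6Z x S_4 are 1, 1, 1, 1, 1, 1, 1, 1, 1, 1, 1, 1, 2, 2, 2, 2, 2, 2, 3, 3, 3, 3, 3, 3, 3, 3, 3, 3, 3, 3: 12 irreducibles of dimension 1, each with multiplicity 1; 6 irreducibles of dimension 2, each with multiplicity 2; 12 irreducibles of dimension 3, each with multiplicity 3. Total dimension 12*1*1 + 6*2*2 + 12*3*3 = 144 = |G|.

Argument: General theorem: in the regular representation of a finite group G, each irreducible appears with multiplicity equal to its dimension. Check: dim(rho_reg) = sum d_i^2 = 1 + 1 + 1 + 1 + 1 + 1 + 1 + 1 + 1 + 1 + 1 + 1 + 4 + 4 + 4 + 4 + 4 + 4 + 9 + 9 + 9 + 9 + 9 + 9 + 9 + 9 + 9 + 9 + 9 + 9 = 144 = |G|.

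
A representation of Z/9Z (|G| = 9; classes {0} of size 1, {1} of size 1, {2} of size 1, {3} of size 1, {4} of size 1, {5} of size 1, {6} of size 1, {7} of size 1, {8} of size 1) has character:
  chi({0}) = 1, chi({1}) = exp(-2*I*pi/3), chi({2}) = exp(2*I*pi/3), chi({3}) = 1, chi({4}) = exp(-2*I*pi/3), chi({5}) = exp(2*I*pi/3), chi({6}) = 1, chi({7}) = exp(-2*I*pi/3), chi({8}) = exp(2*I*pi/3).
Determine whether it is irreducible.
Irreducible: <chi, chi> = 1.

Argument: <chi, chi> = (1/|G|) sum_C |C| * |chi(C)|^2 = (1/9)[1*|1|^2 + 1*|exp(-2*I*pi/3)|^2 + 1*|exp(2*I*pi/3)|^2 + 1*|1|^2 + 1*|exp(-2*I*pi/3)|^2 + 1*|exp(2*I*pi/3)|^2 + 1*|1|^2 + 1*|exp(-2*I*pi/3)|^2 + 1*|exp(2*I*pi/3)|^2]
  = (1/9)[(1) + (1) + (1) + (1) + (1) + (1) + (1) + (1) + (1)] = 9/9 = 1.
(Exp terms are combined using exp(i*s)*conj(exp(i*t)) = exp(i*(s-t)), and sums of them are collapsed using the identity that for every m > 1 the m distinct m-th roots of unity sum to 0, e.g. 1 + exp(2*I*pi/3) + exp(-2*I*pi/3) = 0.)
A character is irreducible iff <chi, chi> = 1, so this representation is irreducible.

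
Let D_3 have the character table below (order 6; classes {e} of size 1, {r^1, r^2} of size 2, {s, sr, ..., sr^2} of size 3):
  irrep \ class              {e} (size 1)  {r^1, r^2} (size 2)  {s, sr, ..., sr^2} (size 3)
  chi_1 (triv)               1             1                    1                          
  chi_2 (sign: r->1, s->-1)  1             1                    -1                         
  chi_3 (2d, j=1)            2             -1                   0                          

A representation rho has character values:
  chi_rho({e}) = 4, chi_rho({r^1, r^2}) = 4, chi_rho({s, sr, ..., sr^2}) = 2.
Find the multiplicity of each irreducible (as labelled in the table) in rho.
Multiplicities: chi_1: 3, chi_2: 1, chi_3: 0.

Justification: Use <chi_rho, chi> = (1/|G|) sum_C |C| * chi_rho(C) * conj(chi(C)) with |G| = 6 for each irreducible chi in the table:
  <chi_rho, chi_1> = (1/6)[1*(4)*conj(1) + 2*(4)*conj(1) + 3*(2)*conj(1)]
      = (1/6)[(4) + (8) + (6)] = 18/6 = 3
  <chi_rho, chi_2> = (1/6)[1*(4)*conj(1) + 2*(4)*conj(1) + 3*(2)*conj(-1)]
      = (1/6)[(4) + (8) + (-6)] = 6/6 = 1
  <chi_rho, chi_3> = (1/6)[1*(4)*conj(2) + 2*(4)*conj(-1) + 3*(2)*conj(0)]
      = (1/6)[(8) + (-8) + (0)] = 0/6 = 0
Dimension check: dim(rho) = sum (mult * dim) = 3*1 + 1*1 + 0*2 = 4 = chi_rho(e) = 4.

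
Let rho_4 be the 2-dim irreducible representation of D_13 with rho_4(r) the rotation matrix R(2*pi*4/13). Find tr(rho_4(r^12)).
chi_{rho_4}(r^12) = 2*cos(2*pi*4*12/13) = -2*cos(5*pi/13)

Argument: rho_4(r^12) is rotation by angle 2*pi*4*12/13, whose trace is 2*cos(2*pi*4*12/13) = -2*cos(5*pi/13).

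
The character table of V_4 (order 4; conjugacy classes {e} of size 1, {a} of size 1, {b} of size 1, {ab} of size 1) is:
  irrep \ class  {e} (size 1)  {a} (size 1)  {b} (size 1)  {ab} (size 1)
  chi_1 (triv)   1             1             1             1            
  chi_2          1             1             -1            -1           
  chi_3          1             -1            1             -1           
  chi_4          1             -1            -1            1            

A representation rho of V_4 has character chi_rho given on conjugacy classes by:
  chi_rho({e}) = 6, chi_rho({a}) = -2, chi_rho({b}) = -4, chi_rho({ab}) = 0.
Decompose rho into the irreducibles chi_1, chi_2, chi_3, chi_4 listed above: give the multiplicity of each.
Multiplicities: chi_1: 0, chi_2: 2, chi_3: 1, chi_4: 3.

Working: Use <chi_rho, chi> = (1/|G|) sum_C |C| * chi_rho(C) * conj(chi(C)) with |G| = 4 for each irreducible chi in the table:
  <chi_rho, chi_1> = (1/4)[1*(6)*conj(1) + 1*(-2)*conj(1) + 1*(-4)*conj(1) + 1*(0)*conj(1)]
      = (1/4)[(6) + (-2) + (-4) + (0)] = 0/4 = 0
  <chi_rho, chi_2> = (1/4)[1*(6)*conj(1) + 1*(-2)*conj(1) + 1*(-4)*conj(-1) + 1*(0)*conj(-1)]
      = (1/4)[(6) + (-2) + (4) + (0)] = 8/4 = 2
  <chi_rho, chi_3> = (1/4)[1*(6)*conj(1) + 1*(-2)*conj(-1) + 1*(-4)*conj(1) + 1*(0)*conj(-1)]
      = (1/4)[(6) + (2) + (-4) + (0)] = 4/4 = 1
  <chi_rho, chi_4> = (1/4)[1*(6)*conj(1) + 1*(-2)*conj(-1) + 1*(-4)*conj(-1) + 1*(0)*conj(1)]
      = (1/4)[(6) + (2) + (4) + (0)] = 12/4 = 3
Dimension check: dim(rho) = sum (mult * dim) = 0*1 + 2*1 + 1*1 + 3*1 = 6 = chi_rho(e) = 6.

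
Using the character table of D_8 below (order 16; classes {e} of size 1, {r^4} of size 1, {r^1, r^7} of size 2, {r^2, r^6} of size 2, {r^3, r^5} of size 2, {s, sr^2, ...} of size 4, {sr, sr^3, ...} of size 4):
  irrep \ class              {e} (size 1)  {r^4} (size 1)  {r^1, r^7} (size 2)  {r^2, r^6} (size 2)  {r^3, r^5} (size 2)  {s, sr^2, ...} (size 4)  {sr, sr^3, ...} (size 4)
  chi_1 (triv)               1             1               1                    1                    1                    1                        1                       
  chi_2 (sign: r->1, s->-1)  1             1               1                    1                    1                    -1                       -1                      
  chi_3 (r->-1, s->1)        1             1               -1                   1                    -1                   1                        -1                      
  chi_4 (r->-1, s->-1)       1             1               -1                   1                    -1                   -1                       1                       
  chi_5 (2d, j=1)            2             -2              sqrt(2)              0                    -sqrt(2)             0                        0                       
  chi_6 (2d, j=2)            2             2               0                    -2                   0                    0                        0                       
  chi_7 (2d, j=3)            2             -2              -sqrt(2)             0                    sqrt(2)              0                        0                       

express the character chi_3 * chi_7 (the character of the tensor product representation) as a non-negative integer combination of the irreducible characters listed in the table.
chi_3 tensor chi_7 = chi_5 (all other irreducibles have multiplicity 0).

Working: The character of a tensor product is the pointwise product (chi_3 * chi_7)(C) = chi_3(C) * chi_7(C):
  {e}: (1)*(2), {r^4}: (1)*(-2), {r^1, r^7}: (-1)*(-sqrt(2)), {r^2, r^6}: (1)*(0), {r^3, r^5}: (-1)*(sqrt(2)), {s, sr^2, ...}: (1)*(0), {sr, sr^3, ...}: (-1)*(0)
so (chi_3 * chi_7) takes values
  {e} -> 2, {r^4} -> -2, {r^1, r^7} -> sqrt(2), {r^2, r^6} -> 0, {r^3, r^5} -> -sqrt(2), {s, sr^2, ...} -> 0, {sr, sr^3, ...} -> 0.
Now take the inner product of this character with each irreducible chi from the table, <chi_3*chi_7, chi> = (1/16) sum_C |C| (chi_3*chi_7)(C) conj(chi(C)):
  <chi_3*chi_7, chi_1> = (1/16)[1*(2)*conj(1) + 1*(-2)*conj(1) + 2*(sqrt(2))*conj(1) + 2*(0)*conj(1) + 2*(-sqrt(2))*conj(1) + 4*(0)*conj(1) + 4*(0)*conj(1)]
      = (1/16)[(2) + (-2) + (2*sqrt(2)) + (0) + (-2*sqrt(2)) + (0) + (0)] = 0/16 = 0
  <chi_3*chi_7, chi_2> = (1/16)[1*(2)*conj(1) + 1*(-2)*conj(1) + 2*(sqrt(2))*conj(1) + 2*(0)*conj(1) + 2*(-sqrt(2))*conj(1) + 4*(0)*conj(-1) + 4*(0)*conj(-1)]
      = (1/16)[(2) + (-2) + (2*sqrt(2)) + (0) + (-2*sqrt(2)) + (0) + (0)] = 0/16 = 0
  <chi_3*chi_7, chi_3> = (1/16)[1*(2)*conj(1) + 1*(-2)*conj(1) + 2*(sqrt(2))*conj(-1) + 2*(0)*conj(1) + 2*(-sqrt(2))*conj(-1) + 4*(0)*conj(1) + 4*(0)*conj(-1)]
      = (1/16)[(2) + (-2) + (-2*sqrt(2)) + (0) + (2*sqrt(2)) + (0) + (0)] = 0/16 = 0
  <chi_3*chi_7, chi_4> = (1/16)[1*(2)*conj(1) + 1*(-2)*conj(1) + 2*(sqrt(2))*conj(-1) + 2*(0)*conj(1) + 2*(-sqrt(2))*conj(-1) + 4*(0)*conj(-1) + 4*(0)*conj(1)]
      = (1/16)[(2) + (-2) + (-2*sqrt(2)) + (0) + (2*sqrt(2)) + (0) + (0)] = 0/16 = 0
  <chi_3*chi_7, chi_5> = (1/16)[1*(2)*conj(2) + 1*(-2)*conj(-2) + 2*(sqrt(2))*conj(sqrt(2)) + 2*(0)*conj(0) + 2*(-sqrt(2))*conj(-sqrt(2)) + 4*(0)*conj(0) + 4*(0)*conj(0)]
      = (1/16)[(4) + (4) + (4) + (0) + (4) + (0) + (0)] = 16/16 = 1
  <chi_3*chi_7, chi_6> = (1/16)[1*(2)*conj(2) + 1*(-2)*conj(2) + 2*(sqrt(2))*conj(0) + 2*(0)*conj(-2) + 2*(-sqrt(2))*conj(0) + 4*(0)*conj(0) + 4*(0)*conj(0)]
      = (1/16)[(4) + (-4) + (0) + (0) + (0) + (0) + (0)] = 0/16 = 0
  <chi_3*chi_7, chi_7> = (1/16)[1*(2)*conj(2) + 1*(-2)*conj(-2) + 2*(sqrt(2))*conj(-sqrt(2)) + 2*(0)*conj(0) + 2*(-sqrt(2))*conj(sqrt(2)) + 4*(0)*conj(0) + 4*(0)*conj(0)]
      = (1/16)[(4) + (4) + (-4) + (0) + (-4) + (0) + (0)] = 0/16 = 0
Hence the multiplicities are chi_5: 1. Dimension check: dim(chi_3)*dim(chi_7) = 1*2 = 2 and sum (mult * dim) = 1*2 = 2.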